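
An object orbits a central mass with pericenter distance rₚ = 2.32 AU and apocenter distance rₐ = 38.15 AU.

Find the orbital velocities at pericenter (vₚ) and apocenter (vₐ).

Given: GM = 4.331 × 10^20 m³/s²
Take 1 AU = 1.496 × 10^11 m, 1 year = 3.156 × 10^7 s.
rₚ = 2.32 AU = 3.47072 × 10^11 m
rₐ = 38.15 AU = 5.70724 × 10^12 m
GM = 4.331 × 10^20 m³/s²
a = (rₚ + rₐ)/2 = 3.02716 × 10^12 m
Vis-viva: v² = GM (2/r − 1/a)
vₚ² = 4.331 × 10^20 × (5.76249 × 10^-12 − 3.30343 × 10^-13) = 2.35266 × 10^9 m²/s²
vₚ = 48504.3 m/s ≈ 10.23 AU/year
vₐ² = 4.331 × 10^20 × (3.50432 × 10^-13 − 3.30343 × 10^-13) = 8.70055 × 10^6 m²/s²
vₐ = 2949.67 m/s ≈ 0.6223 AU/year

Final answer: vₚ = 10.23 AU/year, vₐ = 0.6223 AU/year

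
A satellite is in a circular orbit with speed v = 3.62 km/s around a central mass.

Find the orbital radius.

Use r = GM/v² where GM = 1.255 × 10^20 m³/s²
v = 3.62 km/s = 3620 m/s
GM = 1.255 × 10^20 m³/s²
v² = 1.31044 × 10^7 m²/s²
r = GM/v² = (1.255 × 10^20) / (1.31044 × 10^7) = 9.57694 × 10^12 m ≈ 9.577 × 10^12 m

Final answer: 9.577 × 10^12 m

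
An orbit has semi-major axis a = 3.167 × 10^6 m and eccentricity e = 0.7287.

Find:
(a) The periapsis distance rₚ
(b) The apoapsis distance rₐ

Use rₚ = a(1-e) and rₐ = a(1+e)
a = 3.167 × 10^6 m
e = 0.7287:  1 − e = 0.2713,  1 + e = 1.7287
(a) rₚ = a(1 − e) = 3.167 × 10^6 m × 0.2713 = 859207 m ≈ 8.592 × 10^5 m
(b) rₐ = a(1 + e) = 3.167 × 10^6 m × 1.7287 = 5.47479 × 10^6 m ≈ 5.475 × 10^6 m

Final answer:
(a) rₚ = 8.592 × 10^5 m
(b) rₐ = 5.475 × 10^6 m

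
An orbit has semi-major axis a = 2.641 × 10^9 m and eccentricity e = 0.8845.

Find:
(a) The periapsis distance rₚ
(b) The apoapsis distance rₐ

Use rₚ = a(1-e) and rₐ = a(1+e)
a = 2.641 × 10^9 m
e = 0.8845:  1 − e = 0.1155,  1 + e = 1.8845
(a) rₚ = a(1 − e) = 2.641 × 10^9 m × 0.1155 = 3.05036 × 10^8 m ≈ 3.05 × 10^8 m
(b) rₐ = a(1 + e) = 2.641 × 10^9 m × 1.8845 = 4.97696 × 10^9 m ≈ 4.977 × 10^9 m

Final answer:
(a) rₚ = 3.05 × 10^8 m
(b) rₐ = 4.977 × 10^9 m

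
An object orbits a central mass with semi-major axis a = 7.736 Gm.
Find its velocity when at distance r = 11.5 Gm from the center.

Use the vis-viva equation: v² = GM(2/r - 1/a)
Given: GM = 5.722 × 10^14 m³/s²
a = 7.736 Gm = 7.736 × 10^9 m
r = 11.5 Gm = 1.15 × 10^10 m
GM = 5.722 × 10^14 m³/s²
2/r − 1/a = 1.73913 × 10^-10 − 1.29266 × 10^-10 = 4.46473 × 10^-11 m⁻¹
v² = GM (2/r − 1/a) = 25547.2 m²/s²
v = 159.835 m/s ≈ 159.8 m/s

Final answer: 159.8 m/s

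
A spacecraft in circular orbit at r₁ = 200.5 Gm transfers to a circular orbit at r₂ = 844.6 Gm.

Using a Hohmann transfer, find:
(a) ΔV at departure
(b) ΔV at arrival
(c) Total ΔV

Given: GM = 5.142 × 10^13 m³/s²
r₁ = 200.5 Gm = 2.005 × 10^11 m
r₂ = 844.6 Gm = 8.446 × 10^11 m
GM = 5.142 × 10^13 m³/s²
Transfer ellipse: a_t = (r₁ + r₂)/2 = 5.2255 × 10^11 m
Circular speed at r₁: v₁ = √(GM/r₁) = 16.0143 m/s
Transfer speed at r₁ (periapsis): v₁ₜ = √(GM(2/r₁ − 1/a_t)) = 20.3597 m/s
(a) ΔV₁ = v₁ₜ − v₁ = 4.34532 m/s ≈ 4.345 m/s
Circular speed at r₂: v₂ = √(GM/r₂) = 7.80262 m/s
Transfer speed at r₂ (apoapsis): v₂ₜ = √(GM(2/r₂ − 1/a_t)) = 4.83319 m/s
(b) ΔV₂ = v₂ − v₂ₜ = 2.96943 m/s ≈ 2.969 m/s
(c) ΔV_total = ΔV₁ + ΔV₂ = 7.31476 m/s ≈ 7.315 m/s

Final answer:
(a) ΔV₁ = 4.345 m/s
(b) ΔV₂ = 2.969 m/s
(c) ΔV_total = 7.315 m/s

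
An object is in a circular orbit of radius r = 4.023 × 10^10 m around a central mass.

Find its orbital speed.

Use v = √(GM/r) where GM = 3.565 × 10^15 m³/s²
r = 4.023 × 10^10 m
GM = 3.565 × 10^15 m³/s²
GM/r = (3.565 × 10^15) / (4.023 × 10^10) = 88615.5 m²/s²
v = √(GM/r) = 297.683 m/s ≈ 297.7 m/s

Final answer: 297.7 m/s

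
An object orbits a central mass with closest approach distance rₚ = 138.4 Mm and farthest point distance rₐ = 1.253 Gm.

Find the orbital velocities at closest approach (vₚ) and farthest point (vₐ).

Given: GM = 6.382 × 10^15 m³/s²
rₚ = 138.4 Mm = 1.384 × 10^8 m
rₐ = 1.253 Gm = 1.253 × 10^9 m
GM = 6.382 × 10^15 m³/s²
a = (rₚ + rₐ)/2 = 6.957 × 10^8 m
Vis-viva: v² = GM (2/r − 1/a)
vₚ² = 6.382 × 10^15 × (1.44509 × 10^-8 − 1.4374 × 10^-9) = 8.30519 × 10^7 m²/s²
vₚ = 9113.28 m/s ≈ 9.113 km/s
vₐ² = 6.382 × 10^15 × (1.59617 × 10^-9 − 1.4374 × 10^-9) = 1.01326 × 10^6 m²/s²
vₐ = 1006.61 m/s ≈ 1.007 km/s

Final answer: vₚ = 9.113 km/s, vₐ = 1.007 km/s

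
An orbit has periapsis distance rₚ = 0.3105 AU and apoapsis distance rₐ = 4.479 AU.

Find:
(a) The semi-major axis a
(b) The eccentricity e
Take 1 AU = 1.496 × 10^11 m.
rₚ = 0.3105 AU = 4.64508 × 10^10 m
rₐ = 4.479 AU = 6.70058 × 10^11 m
(a) a = (rₚ + rₐ)/2 = 3.58255 × 10^11 m ≈ 2.395 AU
(b) e = (rₐ − rₚ)/(rₐ + rₚ) = (6.23608 × 10^11) / (7.16509 × 10^11) = 0.870341

Final answer:
(a) a = 2.395 AU
(b) e = 0.8703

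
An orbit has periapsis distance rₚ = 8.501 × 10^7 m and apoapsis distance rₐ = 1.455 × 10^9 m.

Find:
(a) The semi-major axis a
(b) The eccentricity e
rₚ = 8.501 × 10^7 m
rₐ = 1.455 × 10^9 m
(a) a = (rₚ + rₐ)/2 = 7.70005 × 10^8 m ≈ 7.7 × 10^8 m
(b) e = (rₐ − rₚ)/(rₐ + rₚ) = (1.36999 × 10^9) / (1.54001 × 10^9) = 0.889598

Final answer:
(a) a = 7.7 × 10^8 m
(b) e = 0.8896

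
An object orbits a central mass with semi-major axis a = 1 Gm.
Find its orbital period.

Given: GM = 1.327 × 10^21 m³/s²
a = 1 Gm = 1 × 10^9 m
GM = 1.327 × 10^21 m³/s²
a³ = 1 × 10^27 m³
T = 2π √(a³/GM) = 2π √((1 × 10^27) / (1.327 × 10^21)) = 2π × 868.09 s
T = 5454.37 s ≈ 1.515 hours

Final answer: 1.515 hours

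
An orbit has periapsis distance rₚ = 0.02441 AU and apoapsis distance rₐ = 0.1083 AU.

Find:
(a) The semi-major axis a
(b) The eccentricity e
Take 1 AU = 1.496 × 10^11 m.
rₚ = 0.02441 AU = 3.65174 × 10^9 m
rₐ = 0.1083 AU = 1.62017 × 10^10 m
(a) a = (rₚ + rₐ)/2 = 9.92671 × 10^9 m ≈ 0.06635 AU
(b) e = (rₐ − rₚ)/(rₐ + rₚ) = (1.25499 × 10^10) / (1.98534 × 10^10) = 0.63213

Final answer:
(a) a = 0.06635 AU
(b) e = 0.6321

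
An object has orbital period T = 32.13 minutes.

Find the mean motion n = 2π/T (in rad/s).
T = 32.13 minutes = 1927.8 s
n = 2π / 1927.8 s = 0.00325925 rad/s ≈ 0.003259 rad/s

Final answer: n = 0.003259 rad/s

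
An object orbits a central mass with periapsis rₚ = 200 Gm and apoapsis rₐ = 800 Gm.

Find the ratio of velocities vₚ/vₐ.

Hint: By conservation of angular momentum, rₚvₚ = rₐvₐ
rₚ = 200 Gm = 2 × 10^11 m
rₐ = 800 Gm = 8 × 10^11 m
rₚvₚ = rₐvₐ  ⇒  vₚ/vₐ = rₐ/rₚ
vₚ/vₐ = (8 × 10^11) / (2 × 10^11) = 4

Final answer: vₚ/vₐ = 4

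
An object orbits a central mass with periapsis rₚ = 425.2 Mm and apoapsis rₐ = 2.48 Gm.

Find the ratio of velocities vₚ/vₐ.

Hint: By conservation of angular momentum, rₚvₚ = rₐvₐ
rₚ = 425.2 Mm = 4.252 × 10^8 m
rₐ = 2.48 Gm = 2.48 × 10^9 m
rₚvₚ = rₐvₐ  ⇒  vₚ/vₐ = rₐ/rₚ
vₚ/vₐ = (2.48 × 10^9) / (4.252 × 10^8) = 5.83255

Final answer: vₚ/vₐ = 5.833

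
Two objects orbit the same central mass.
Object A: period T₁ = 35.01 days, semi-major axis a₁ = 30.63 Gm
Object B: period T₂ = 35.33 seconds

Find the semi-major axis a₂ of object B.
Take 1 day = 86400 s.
T₁ = 35.01 days = 3.02486 × 10^6 s
T₂ = 35.33 seconds
a₁ = 30.63 Gm = 3.063 × 10^10 m
Kepler's third law: (T₂/T₁)² = (a₂/a₁)³  ⇒  a₂ = a₁ (T₂/T₁)^(2/3)
T₂/T₁ = 1.16799 × 10^-5
(T₂/T₁)^(2/3) = 0.000514784
a₂ = 3.063 × 10^10 m × 0.000514784 = 1.57678 × 10^7 m ≈ 15.77 Mm

Final answer: a₂ = 15.77 Mm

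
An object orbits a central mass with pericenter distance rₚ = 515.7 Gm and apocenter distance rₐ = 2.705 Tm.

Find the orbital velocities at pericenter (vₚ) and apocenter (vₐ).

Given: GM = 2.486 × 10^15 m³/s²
rₚ = 515.7 Gm = 5.157 × 10^11 m
rₐ = 2.705 Tm = 2.705 × 10^12 m
GM = 2.486 × 10^15 m³/s²
a = (rₚ + rₐ)/2 = 1.61035 × 10^12 m
Vis-viva: v² = GM (2/r − 1/a)
vₚ² = 2.486 × 10^15 × (3.87822 × 10^-12 − 6.20983 × 10^-13) = 8097.5 m²/s²
vₚ = 89.9861 m/s ≈ 89.99 m/s
vₐ² = 2.486 × 10^15 × (7.39372 × 10^-13 − 6.20983 × 10^-13) = 294.314 m²/s²
vₐ = 17.1556 m/s ≈ 17.16 m/s

Final answer: vₚ = 89.99 m/s, vₐ = 17.16 m/s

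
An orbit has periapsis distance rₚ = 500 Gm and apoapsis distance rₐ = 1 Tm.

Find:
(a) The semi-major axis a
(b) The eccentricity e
rₚ = 500 Gm = 5 × 10^11 m
rₐ = 1 Tm = 1 × 10^12 m
(a) a = (rₚ + rₐ)/2 = 7.5 × 10^11 m ≈ 750 Gm
(b) e = (rₐ − rₚ)/(rₐ + rₚ) = (5 × 10^11) / (1.5 × 10^12) = 0.333333

Final answer:
(a) a = 750 Gm
(b) e = 0.3333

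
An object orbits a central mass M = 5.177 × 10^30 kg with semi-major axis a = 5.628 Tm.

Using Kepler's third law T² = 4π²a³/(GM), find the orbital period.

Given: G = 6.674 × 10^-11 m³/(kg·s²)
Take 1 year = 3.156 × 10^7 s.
M = 5.177 × 10^30 kg
GM = G × M = 6.674 × 10^-11 × 5.177 × 10^30 = 3.45513 × 10^20 m³/s²
a = 5.628 Tm = 5.628 × 10^12 m
a³ = 1.78263 × 10^38 m³
T = 2π √(a³/GM) = 2π √((1.78263 × 10^38) / (3.45513 × 10^20)) = 2π × 7.18289 × 10^8 s
T = 4.51314 × 10^9 s ≈ 143 years

Final answer: 143 years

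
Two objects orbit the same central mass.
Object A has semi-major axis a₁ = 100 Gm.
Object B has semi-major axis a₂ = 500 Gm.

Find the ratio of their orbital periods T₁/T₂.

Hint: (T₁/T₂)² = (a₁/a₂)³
a₁ = 100 Gm = 1 × 10^11 m
a₂ = 500 Gm = 5 × 10^11 m
a₁/a₂ = 0.2
T₁/T₂ = (a₁/a₂)^(3/2) = (0.2)^1.5 = 0.0894427

Final answer: T₁/T₂ = 0.08944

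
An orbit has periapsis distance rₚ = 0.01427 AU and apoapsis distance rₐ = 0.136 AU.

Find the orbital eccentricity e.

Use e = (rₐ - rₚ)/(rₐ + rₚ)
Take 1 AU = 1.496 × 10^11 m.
rₚ = 0.01427 AU = 2.13479 × 10^9 m
rₐ = 0.136 AU = 2.03456 × 10^10 m
rₐ − rₚ = 1.82108 × 10^10 m
rₐ + rₚ = 2.24804 × 10^10 m
e = (rₐ − rₚ)/(rₐ + rₚ) = 0.810075

Final answer: e = 0.8101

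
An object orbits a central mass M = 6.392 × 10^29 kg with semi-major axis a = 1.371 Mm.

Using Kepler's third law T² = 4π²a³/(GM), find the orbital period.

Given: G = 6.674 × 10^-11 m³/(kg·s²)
M = 6.392 × 10^29 kg
GM = G × M = 6.674 × 10^-11 × 6.392 × 10^29 = 4.26602 × 10^19 m³/s²
a = 1.371 Mm = 1.371 × 10^6 m
a³ = 2.57699 × 10^18 m³
T = 2π √(a³/GM) = 2π √((2.57699 × 10^18) / (4.26602 × 10^19)) = 2π × 0.245779 s
T = 1.54427 s ≈ 1.544 seconds

Final answer: 1.544 seconds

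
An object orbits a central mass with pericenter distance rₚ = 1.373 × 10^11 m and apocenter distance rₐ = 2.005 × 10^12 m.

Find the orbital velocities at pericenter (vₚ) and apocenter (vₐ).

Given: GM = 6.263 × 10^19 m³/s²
rₚ = 1.373 × 10^11 m
rₐ = 2.005 × 10^12 m
GM = 6.263 × 10^19 m³/s²
a = (rₚ + rₐ)/2 = 1.07115 × 10^12 m
Vis-viva: v² = GM (2/r − 1/a)
vₚ² = 6.263 × 10^19 × (1.45666 × 10^-11 − 9.33576 × 10^-13) = 8.53839 × 10^8 m²/s²
vₚ = 29220.5 m/s ≈ 29.22 km/s
vₐ² = 6.263 × 10^19 × (9.97506 × 10^-13 − 9.33576 × 10^-13) = 4.00395 × 10^6 m²/s²
vₐ = 2000.99 m/s ≈ 2.001 km/s

Final answer: vₚ = 29.22 km/s, vₐ = 2.001 km/s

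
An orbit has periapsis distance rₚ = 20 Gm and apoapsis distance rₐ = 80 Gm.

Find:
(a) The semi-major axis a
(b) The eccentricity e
rₚ = 20 Gm = 2 × 10^10 m
rₐ = 80 Gm = 8 × 10^10 m
(a) a = (rₚ + rₐ)/2 = 5 × 10^10 m ≈ 50 Gm
(b) e = (rₐ − rₚ)/(rₐ + rₚ) = (6 × 10^10) / (1 × 10^11) = 0.6

Final answer:
(a) a = 50 Gm
(b) e = 0.6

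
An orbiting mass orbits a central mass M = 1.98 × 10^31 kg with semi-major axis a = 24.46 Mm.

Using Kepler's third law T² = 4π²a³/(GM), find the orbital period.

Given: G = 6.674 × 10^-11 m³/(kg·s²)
M = 1.98 × 10^31 kg
GM = G × M = 6.674 × 10^-11 × 1.98 × 10^31 = 1.32145 × 10^21 m³/s²
a = 24.46 Mm = 2.446 × 10^7 m
a³ = 1.46342 × 10^22 m³
T = 2π √(a³/GM) = 2π √((1.46342 × 10^22) / (1.32145 × 10^21)) = 2π × 3.32781 s
T = 20.9093 s ≈ 20.91 seconds

Final answer: 20.91 seconds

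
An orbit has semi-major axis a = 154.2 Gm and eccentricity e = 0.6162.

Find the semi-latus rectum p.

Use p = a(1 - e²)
a = 154.2 Gm = 1.542 × 10^11 m
e = 0.6162,  e² = 0.379702,  1 − e² = 0.620298
p = a(1 − e²) = 1.542 × 10^11 m × 0.620298 = 9.56499 × 10^10 m ≈ 95.65 Gm

Final answer: p = 95.65 Gm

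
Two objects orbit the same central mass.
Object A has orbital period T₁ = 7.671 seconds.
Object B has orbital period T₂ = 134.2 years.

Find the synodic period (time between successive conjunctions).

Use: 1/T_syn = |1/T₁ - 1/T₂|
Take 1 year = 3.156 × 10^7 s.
T₁ = 7.671 seconds
T₂ = 134.2 years = 4.23535 × 10^9 s
1/T₁ = 0.130361 s⁻¹
1/T₂ = 2.36108 × 10^-10 s⁻¹
|1/T₁ − 1/T₂| = 0.130361 s⁻¹
T_syn = 1 / |1/T₁ − 1/T₂| = 7.671 s ≈ 7.671 seconds

Final answer: T_syn = 7.671 seconds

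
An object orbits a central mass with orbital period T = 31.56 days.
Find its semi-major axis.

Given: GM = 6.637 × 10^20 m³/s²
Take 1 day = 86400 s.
T = 31.56 days = 2.72678 × 10^6 s
GM = 6.637 × 10^20 m³/s²
Kepler's third law: a³ = GM T² / (4π²)
T² = 7.43535 × 10^12 s²
a³ = (6.637 × 10^20) × (7.43535 × 10^12) / (4π²) = 1.25001 × 10^32 m³
a = (a³)^(1/3) = 5.00001 × 10^10 m ≈ 50 Gm

Final answer: 50 Gm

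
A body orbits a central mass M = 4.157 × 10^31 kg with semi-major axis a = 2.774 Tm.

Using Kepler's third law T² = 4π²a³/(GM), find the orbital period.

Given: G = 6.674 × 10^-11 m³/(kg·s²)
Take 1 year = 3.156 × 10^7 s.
M = 4.157 × 10^31 kg
GM = G × M = 6.674 × 10^-11 × 4.157 × 10^31 = 2.77438 × 10^21 m³/s²
a = 2.774 Tm = 2.774 × 10^12 m
a³ = 2.13461 × 10^37 m³
T = 2π √(a³/GM) = 2π √((2.13461 × 10^37) / (2.77438 × 10^21)) = 2π × 8.77155 × 10^7 s
T = 5.51133 × 10^8 s ≈ 17.46 years

Final answer: 17.46 years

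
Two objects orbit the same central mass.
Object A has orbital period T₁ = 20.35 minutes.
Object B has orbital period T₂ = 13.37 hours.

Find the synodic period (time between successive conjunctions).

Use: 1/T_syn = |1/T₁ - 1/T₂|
T₁ = 20.35 minutes = 1221 s
T₂ = 13.37 hours = 48132 s
1/T₁ = 0.000819001 s⁻¹
1/T₂ = 2.07762 × 10^-5 s⁻¹
|1/T₁ − 1/T₂| = 0.000798225 s⁻¹
T_syn = 1 / |1/T₁ − 1/T₂| = 1252.78 s ≈ 20.88 minutes

Final answer: T_syn = 20.88 minutes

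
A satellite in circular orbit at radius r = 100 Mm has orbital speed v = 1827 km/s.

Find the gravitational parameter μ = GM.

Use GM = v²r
r = 100 Mm = 1 × 10^8 m
v = 1827 km/s = 1.827 × 10^6 m/s
v² = 3.33793 × 10^12 m²/s²
GM = v²r = 3.33793 × 10^12 × 1 × 10^8 = 3.33793 × 10^20 m³/s²
GM ≈ 3.338 × 10^20 m³/s²

Final answer: GM = 3.338 × 10^20 m³/s²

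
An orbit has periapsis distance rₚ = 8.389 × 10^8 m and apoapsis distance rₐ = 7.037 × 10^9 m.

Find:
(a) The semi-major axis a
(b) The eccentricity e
rₚ = 8.389 × 10^8 m
rₐ = 7.037 × 10^9 m
(a) a = (rₚ + rₐ)/2 = 3.93795 × 10^9 m ≈ 3.938 × 10^9 m
(b) e = (rₐ − rₚ)/(rₐ + rₚ) = (6.1981 × 10^9) / (7.8759 × 10^9) = 0.78697

Final answer:
(a) a = 3.938 × 10^9 m
(b) e = 0.787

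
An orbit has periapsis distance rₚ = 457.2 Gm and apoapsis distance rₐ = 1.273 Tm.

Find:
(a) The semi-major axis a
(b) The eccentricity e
rₚ = 457.2 Gm = 4.572 × 10^11 m
rₐ = 1.273 Tm = 1.273 × 10^12 m
(a) a = (rₚ + rₐ)/2 = 8.651 × 10^11 m ≈ 865.1 Gm
(b) e = (rₐ − rₚ)/(rₐ + rₚ) = (8.158 × 10^11) / (1.7302 × 10^12) = 0.471506

Final answer:
(a) a = 865.1 Gm
(b) e = 0.4715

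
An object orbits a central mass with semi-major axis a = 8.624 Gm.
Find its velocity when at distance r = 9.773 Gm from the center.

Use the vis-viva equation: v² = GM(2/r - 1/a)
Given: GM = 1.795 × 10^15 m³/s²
a = 8.624 Gm = 8.624 × 10^9 m
r = 9.773 Gm = 9.773 × 10^9 m
GM = 1.795 × 10^15 m³/s²
2/r − 1/a = 2.04645 × 10^-10 − 1.15955 × 10^-10 = 8.869 × 10^-11 m⁻¹
v² = GM (2/r − 1/a) = 159199 m²/s²
v = 398.997 m/s ≈ 399 m/s

Final answer: 399 m/s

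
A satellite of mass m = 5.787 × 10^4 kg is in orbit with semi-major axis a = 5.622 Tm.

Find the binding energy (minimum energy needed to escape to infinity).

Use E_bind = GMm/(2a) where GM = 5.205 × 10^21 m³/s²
a = 5.622 Tm = 5.622 × 10^12 m
GM = 5.205 × 10^21 m³/s²
m = 5.787 × 10^4 kg
GMm = 5.205 × 10^21 × 57870 = 3.01213 × 10^26 m³·kg/s²
2a = 1.1244 × 10^13 m
E_bind = GMm/(2a) = 2.67888 × 10^13 J ≈ 26.79 TJ

Final answer: 26.79 TJ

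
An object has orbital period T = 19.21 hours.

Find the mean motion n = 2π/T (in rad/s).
T = 19.21 hours = 69156 s
n = 2π / 69156 s = 9.08552 × 10^-5 rad/s ≈ 9.086 × 10^-5 rad/s

Final answer: n = 9.086 × 10^-5 rad/s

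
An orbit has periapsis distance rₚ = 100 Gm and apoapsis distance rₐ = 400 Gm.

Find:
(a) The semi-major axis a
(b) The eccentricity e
rₚ = 100 Gm = 1 × 10^11 m
rₐ = 400 Gm = 4 × 10^11 m
(a) a = (rₚ + rₐ)/2 = 2.5 × 10^11 m ≈ 250 Gm
(b) e = (rₐ − rₚ)/(rₐ + rₚ) = (3 × 10^11) / (5 × 10^11) = 0.6

Final answer:
(a) a = 250 Gm
(b) e = 0.6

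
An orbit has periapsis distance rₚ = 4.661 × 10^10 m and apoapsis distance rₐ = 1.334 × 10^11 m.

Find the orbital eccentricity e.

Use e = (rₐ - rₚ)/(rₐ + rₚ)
rₚ = 4.661 × 10^10 m
rₐ = 1.334 × 10^11 m
rₐ − rₚ = 8.679 × 10^10 m
rₐ + rₚ = 1.8001 × 10^11 m
e = (rₐ − rₚ)/(rₐ + rₚ) = 0.48214

Final answer: e = 0.4821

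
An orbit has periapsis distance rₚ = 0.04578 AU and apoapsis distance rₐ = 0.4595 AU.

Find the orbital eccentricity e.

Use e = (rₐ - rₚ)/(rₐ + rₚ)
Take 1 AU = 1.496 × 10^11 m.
rₚ = 0.04578 AU = 6.84869 × 10^9 m
rₐ = 0.4595 AU = 6.87412 × 10^10 m
rₐ − rₚ = 6.18925 × 10^10 m
rₐ + rₚ = 7.55899 × 10^10 m
e = (rₐ − rₚ)/(rₐ + rₚ) = 0.818794

Final answer: e = 0.8188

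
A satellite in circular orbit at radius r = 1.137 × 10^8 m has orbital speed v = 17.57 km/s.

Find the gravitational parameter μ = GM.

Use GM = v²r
r = 1.137 × 10^8 m
v = 17.57 km/s = 17570 m/s
v² = 3.08705 × 10^8 m²/s²
GM = v²r = 3.08705 × 10^8 × 1.137 × 10^8 = 3.50997 × 10^16 m³/s²
GM ≈ 3.51 × 10^16 m³/s²

Final answer: GM = 3.51 × 10^16 m³/s²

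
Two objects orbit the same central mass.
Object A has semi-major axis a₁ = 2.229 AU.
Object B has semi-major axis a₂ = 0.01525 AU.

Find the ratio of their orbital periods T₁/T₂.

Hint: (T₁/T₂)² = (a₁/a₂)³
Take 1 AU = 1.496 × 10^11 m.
a₁ = 2.229 AU = 3.33458 × 10^11 m
a₂ = 0.01525 AU = 2.2814 × 10^9 m
a₁/a₂ = 146.164
T₁/T₂ = (a₁/a₂)^(3/2) = (146.164)^1.5 = 1767.1

Final answer: T₁/T₂ = 1767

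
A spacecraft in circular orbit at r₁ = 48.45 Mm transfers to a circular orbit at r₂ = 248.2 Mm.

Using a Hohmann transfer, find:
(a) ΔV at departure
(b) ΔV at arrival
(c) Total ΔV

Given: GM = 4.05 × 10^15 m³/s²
r₁ = 48.45 Mm = 4.845 × 10^7 m
r₂ = 248.2 Mm = 2.482 × 10^8 m
GM = 4.05 × 10^15 m³/s²
Transfer ellipse: a_t = (r₁ + r₂)/2 = 1.48325 × 10^8 m
Circular speed at r₁: v₁ = √(GM/r₁) = 9142.83 m/s
Transfer speed at r₁ (periapsis): v₁ₜ = √(GM(2/r₁ − 1/a_t)) = 11827 m/s
(a) ΔV₁ = v₁ₜ − v₁ = 2684.16 m/s ≈ 2.684 km/s
Circular speed at r₂: v₂ = √(GM/r₂) = 4039.49 m/s
Transfer speed at r₂ (apoapsis): v₂ₜ = √(GM(2/r₂ − 1/a_t)) = 2308.69 m/s
(b) ΔV₂ = v₂ − v₂ₜ = 1730.8 m/s ≈ 1.731 km/s
(c) ΔV_total = ΔV₁ + ΔV₂ = 4414.96 m/s ≈ 4.415 km/s

Final answer:
(a) ΔV₁ = 2.684 km/s
(b) ΔV₂ = 1.731 km/s
(c) ΔV_total = 4.415 km/s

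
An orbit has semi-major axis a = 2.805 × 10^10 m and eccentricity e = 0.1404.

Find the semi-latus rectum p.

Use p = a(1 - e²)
a = 2.805 × 10^10 m
e = 0.1404,  e² = 0.0197122,  1 − e² = 0.980288
p = a(1 − e²) = 2.805 × 10^10 m × 0.980288 = 2.74971 × 10^10 m ≈ 2.75 × 10^10 m

Final answer: p = 2.75 × 10^10 m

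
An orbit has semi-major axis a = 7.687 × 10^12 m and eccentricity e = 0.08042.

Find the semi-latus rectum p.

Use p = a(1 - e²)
a = 7.687 × 10^12 m
e = 0.08042,  e² = 0.00646738,  1 − e² = 0.993533
p = a(1 − e²) = 7.687 × 10^12 m × 0.993533 = 7.63729 × 10^12 m ≈ 7.637 × 10^12 m

Final answer: p = 7.637 × 10^12 m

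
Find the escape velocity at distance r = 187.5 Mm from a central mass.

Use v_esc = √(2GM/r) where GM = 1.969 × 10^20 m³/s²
r = 187.5 Mm = 1.875 × 10^8 m
GM = 1.969 × 10^20 m³/s²
2GM/r = 2 × (1.969 × 10^20) / (1.875 × 10^8) = 2.10027 × 10^12 m²/s²
v_esc = √(2GM/r) = 1.44923 × 10^6 m/s ≈ 1449 km/s

Final answer: 1449 km/s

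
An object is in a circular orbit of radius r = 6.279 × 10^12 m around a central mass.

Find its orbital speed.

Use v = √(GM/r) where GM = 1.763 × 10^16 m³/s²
r = 6.279 × 10^12 m
GM = 1.763 × 10^16 m³/s²
GM/r = (1.763 × 10^16) / (6.279 × 10^12) = 2807.77 m²/s²
v = √(GM/r) = 52.9884 m/s ≈ 52.99 m/s

Final answer: 52.99 m/s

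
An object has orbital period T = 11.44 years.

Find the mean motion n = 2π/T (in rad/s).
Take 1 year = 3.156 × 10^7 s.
T = 11.44 years = 3.61046 × 10^8 s
n = 2π / (3.61046 × 10^8 s) = 1.74027 × 10^-8 rad/s ≈ 1.74 × 10^-8 rad/s

Final answer: n = 1.74 × 10^-8 rad/s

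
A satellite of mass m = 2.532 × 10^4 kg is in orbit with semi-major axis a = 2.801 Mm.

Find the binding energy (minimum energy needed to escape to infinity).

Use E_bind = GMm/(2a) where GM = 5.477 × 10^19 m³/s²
a = 2.801 Mm = 2.801 × 10^6 m
GM = 5.477 × 10^19 m³/s²
m = 2.532 × 10^4 kg
GMm = 5.477 × 10^19 × 25320 = 1.38678 × 10^24 m³·kg/s²
2a = 5.602 × 10^6 m
E_bind = GMm/(2a) = 2.4755 × 10^17 J ≈ 247.6 PJ

Final answer: 247.6 PJ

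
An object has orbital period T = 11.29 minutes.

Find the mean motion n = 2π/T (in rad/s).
T = 11.29 minutes = 677.4 s
n = 2π / 677.4 s = 0.00927544 rad/s ≈ 0.009275 rad/s

Final answer: n = 0.009275 rad/s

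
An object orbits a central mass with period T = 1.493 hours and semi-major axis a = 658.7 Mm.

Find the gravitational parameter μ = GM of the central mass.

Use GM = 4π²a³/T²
T = 1.493 hours = 5374.8 s
a = 658.7 Mm = 6.587 × 10^8 m
a³ = 2.85801 × 10^26 m³
T² = 2.88885 × 10^7 s²
GM = 4π² × (2.85801 × 10^26) / (2.88885 × 10^7) = 3.90569 × 10^20 m³/s²
GM ≈ 3.906 × 10^20 m³/s²

Final answer: GM = 3.906 × 10^20 m³/s²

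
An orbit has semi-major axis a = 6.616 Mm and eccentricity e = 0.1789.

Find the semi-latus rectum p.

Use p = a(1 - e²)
a = 6.616 Mm = 6.616 × 10^6 m
e = 0.1789,  e² = 0.0320052,  1 − e² = 0.967995
p = a(1 − e²) = 6.616 × 10^6 m × 0.967995 = 6.40425 × 10^6 m ≈ 6.404 Mm

Final answer: p = 6.404 Mm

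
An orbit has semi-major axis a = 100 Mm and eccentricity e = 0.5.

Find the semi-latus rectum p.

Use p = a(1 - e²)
a = 100 Mm = 1 × 10^8 m
e = 0.5,  e² = 0.25,  1 − e² = 0.75
p = a(1 − e²) = 1 × 10^8 m × 0.75 = 7.5 × 10^7 m ≈ 75 Mm

Final answer: p = 75 Mm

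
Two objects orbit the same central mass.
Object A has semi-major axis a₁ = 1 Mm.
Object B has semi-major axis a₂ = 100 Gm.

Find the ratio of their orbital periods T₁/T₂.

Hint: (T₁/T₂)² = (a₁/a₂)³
a₁ = 1 Mm = 1 × 10^6 m
a₂ = 100 Gm = 1 × 10^11 m
a₁/a₂ = 1 × 10^-5
T₁/T₂ = (a₁/a₂)^(3/2) = (1 × 10^-5)^1.5 = 3.16228 × 10^-8

Final answer: T₁/T₂ = 3.162 × 10^-8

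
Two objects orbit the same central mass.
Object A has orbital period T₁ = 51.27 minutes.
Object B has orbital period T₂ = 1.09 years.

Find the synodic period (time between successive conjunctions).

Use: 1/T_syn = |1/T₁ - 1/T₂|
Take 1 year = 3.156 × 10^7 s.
T₁ = 51.27 minutes = 3076.2 s
T₂ = 1.09 years = 3.44004 × 10^7 s
1/T₁ = 0.000325076 s⁻¹
1/T₂ = 2.90694 × 10^-8 s⁻¹
|1/T₁ − 1/T₂| = 0.000325047 s⁻¹
T_syn = 1 / |1/T₁ − 1/T₂| = 3076.48 s ≈ 51.27 minutes

Final answer: T_syn = 51.27 minutes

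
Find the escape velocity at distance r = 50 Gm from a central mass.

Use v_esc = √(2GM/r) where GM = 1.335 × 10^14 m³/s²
r = 50 Gm = 5 × 10^10 m
GM = 1.335 × 10^14 m³/s²
2GM/r = 2 × (1.335 × 10^14) / (5 × 10^10) = 5340 m²/s²
v_esc = √(2GM/r) = 73.0753 m/s ≈ 73.08 m/s

Final answer: 73.08 m/s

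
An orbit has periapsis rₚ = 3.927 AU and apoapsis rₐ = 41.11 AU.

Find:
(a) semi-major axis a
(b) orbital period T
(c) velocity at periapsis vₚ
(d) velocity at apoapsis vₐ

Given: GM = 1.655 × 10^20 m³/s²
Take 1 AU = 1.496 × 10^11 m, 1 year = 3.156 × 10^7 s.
rₚ = 3.927 AU = 5.87479 × 10^11 m
rₐ = 41.11 AU = 6.15006 × 10^12 m
GM = 1.655 × 10^20 m³/s²
a = (rₚ + rₐ)/2 = 3.36877 × 10^12 m
e = (rₐ − rₚ)/(rₐ + rₚ) = (5.56258 × 10^12) / (6.73754 × 10^12) = 0.82561
(a) a = 3.36877 × 10^12 m ≈ 22.52 AU
(b) a³ = 3.82308 × 10^37 m³;  T = 2π √(a³/GM) = 2π × 4.80626 × 10^8 s = 3.01986 × 10^9 s ≈ 95.69 years
(c) vₚ² = GM (2/rₚ − 1/a) = 1.655 × 10^20 × (3.40438 × 10^-12 − 2.96844 × 10^-13) = 5.14296 × 10^8 m²/s²;  vₚ = 22678.1 m/s ≈ 4.784 AU/year
(d) vₐ² = GM (2/rₐ − 1/a) = 1.655 × 10^20 × (3.252 × 10^-13 − 2.96844 × 10^-13) = 4.69289 × 10^6 m²/s²;  vₐ = 2166.31 m/s ≈ 0.457 AU/year

Final answer:
(a) semi-major axis a = 22.52 AU
(b) orbital period T = 95.69 years
(c) velocity at periapsis vₚ = 4.784 AU/year
(d) velocity at apoapsis vₐ = 0.457 AU/year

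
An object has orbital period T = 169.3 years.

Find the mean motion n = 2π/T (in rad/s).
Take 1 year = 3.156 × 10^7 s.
T = 169.3 years = 5.34311 × 10^9 s
n = 2π / (5.34311 × 10^9 s) = 1.17594 × 10^-9 rad/s ≈ 1.176 × 10^-9 rad/s

Final answer: n = 1.176 × 10^-9 rad/s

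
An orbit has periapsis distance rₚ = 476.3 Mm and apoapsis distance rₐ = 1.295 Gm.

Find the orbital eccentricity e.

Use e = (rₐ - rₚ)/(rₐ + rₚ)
rₚ = 476.3 Mm = 4.763 × 10^8 m
rₐ = 1.295 Gm = 1.295 × 10^9 m
rₐ − rₚ = 8.187 × 10^8 m
rₐ + rₚ = 1.7713 × 10^9 m
e = (rₐ − rₚ)/(rₐ + rₚ) = 0.462203

Final answer: e = 0.4622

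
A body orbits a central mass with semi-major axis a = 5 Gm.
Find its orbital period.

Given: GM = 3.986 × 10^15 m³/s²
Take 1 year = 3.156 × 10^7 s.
a = 5 Gm = 5 × 10^9 m
GM = 3.986 × 10^15 m³/s²
a³ = 1.25 × 10^29 m³
T = 2π √(a³/GM) = 2π √((1.25 × 10^29) / (3.986 × 10^15)) = 2π × 5.59998 × 10^6 s
T = 3.51857 × 10^7 s ≈ 1.115 years

Final answer: 1.115 years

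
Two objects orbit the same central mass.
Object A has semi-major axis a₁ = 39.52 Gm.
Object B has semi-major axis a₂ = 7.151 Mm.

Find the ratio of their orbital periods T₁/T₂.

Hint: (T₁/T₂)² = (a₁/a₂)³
a₁ = 39.52 Gm = 3.952 × 10^10 m
a₂ = 7.151 Mm = 7.151 × 10^6 m
a₁/a₂ = 5526.5
T₁/T₂ = (a₁/a₂)^(3/2) = (5526.5)^1.5 = 410842

Final answer: T₁/T₂ = 4.108 × 10^5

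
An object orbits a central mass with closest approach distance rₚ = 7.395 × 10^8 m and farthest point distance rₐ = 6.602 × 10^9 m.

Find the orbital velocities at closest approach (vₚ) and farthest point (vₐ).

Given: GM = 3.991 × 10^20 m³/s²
rₚ = 7.395 × 10^8 m
rₐ = 6.602 × 10^9 m
GM = 3.991 × 10^20 m³/s²
a = (rₚ + rₐ)/2 = 3.67075 × 10^9 m
Vis-viva: v² = GM (2/r − 1/a)
vₚ² = 3.991 × 10^20 × (2.70453 × 10^-9 − 2.72424 × 10^-10) = 9.70654 × 10^11 m²/s²
vₚ = 985218 m/s ≈ 985.2 km/s
vₐ² = 3.991 × 10^20 × (3.02939 × 10^-10 − 2.72424 × 10^-10) = 1.21784 × 10^10 m²/s²
vₐ = 110356 m/s ≈ 110.4 km/s

Final answer: vₚ = 985.2 km/s, vₐ = 110.4 km/s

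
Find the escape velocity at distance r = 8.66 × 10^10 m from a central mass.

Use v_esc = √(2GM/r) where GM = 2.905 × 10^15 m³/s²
r = 8.66 × 10^10 m
GM = 2.905 × 10^15 m³/s²
2GM/r = 2 × (2.905 × 10^15) / (8.66 × 10^10) = 67090.1 m²/s²
v_esc = √(2GM/r) = 259.018 m/s ≈ 259 m/s

Final answer: 259 m/s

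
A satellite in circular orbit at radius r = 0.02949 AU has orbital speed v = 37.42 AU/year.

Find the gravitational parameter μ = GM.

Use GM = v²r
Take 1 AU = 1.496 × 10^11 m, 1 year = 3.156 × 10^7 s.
r = 0.02949 AU = 4.4117 × 10^9 m
v = 37.42 AU/year = 177377 m/s
v² = 3.14628 × 10^10 m²/s²
GM = v²r = 3.14628 × 10^10 × 4.4117 × 10^9 = 1.38804 × 10^20 m³/s²
GM ≈ 1.388 × 10^20 m³/s²

Final answer: GM = 1.388 × 10^20 m³/s²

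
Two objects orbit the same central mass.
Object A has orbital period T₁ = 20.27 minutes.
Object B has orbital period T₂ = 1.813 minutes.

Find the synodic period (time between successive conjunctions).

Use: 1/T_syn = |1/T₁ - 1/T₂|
T₁ = 20.27 minutes = 1216.2 s
T₂ = 1.813 minutes = 108.78 s
1/T₁ = 0.000822233 s⁻¹
1/T₂ = 0.00919287 s⁻¹
|1/T₁ − 1/T₂| = 0.00837063 s⁻¹
T_syn = 1 / |1/T₁ − 1/T₂| = 119.465 s ≈ 1.991 minutes

Final answer: T_syn = 1.991 minutes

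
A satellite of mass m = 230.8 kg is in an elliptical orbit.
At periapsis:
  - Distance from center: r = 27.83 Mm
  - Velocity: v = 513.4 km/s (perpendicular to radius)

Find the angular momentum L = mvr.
r = 27.83 Mm = 2.783 × 10^7 m
v = 513.4 km/s = 513400 m/s
vr = 513400 × 2.783 × 10^7 = 1.42879 × 10^13 m²/s
L = m × vr = 230.8 × 1.42879 × 10^13 = 3.29765 × 10^15 kg·m²/s ≈ 3.298 × 10^15 kg·m²/s

Final answer: L = 3.298 × 10^15 kg·m²/s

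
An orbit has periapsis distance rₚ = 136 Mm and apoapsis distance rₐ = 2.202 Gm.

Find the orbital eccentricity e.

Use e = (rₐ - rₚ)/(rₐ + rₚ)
rₚ = 136 Mm = 1.36 × 10^8 m
rₐ = 2.202 Gm = 2.202 × 10^9 m
rₐ − rₚ = 2.066 × 10^9 m
rₐ + rₚ = 2.338 × 10^9 m
e = (rₐ − rₚ)/(rₐ + rₚ) = 0.883661

Final answer: e = 0.8837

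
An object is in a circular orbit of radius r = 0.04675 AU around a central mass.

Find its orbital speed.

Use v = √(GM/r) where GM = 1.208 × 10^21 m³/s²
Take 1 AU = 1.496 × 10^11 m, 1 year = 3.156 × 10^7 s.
r = 0.04675 AU = 6.9938 × 10^9 m
GM = 1.208 × 10^21 m³/s²
GM/r = (1.208 × 10^21) / (6.9938 × 10^9) = 1.72724 × 10^11 m²/s²
v = √(GM/r) = 415601 m/s ≈ 87.68 AU/year

Final answer: 87.68 AU/year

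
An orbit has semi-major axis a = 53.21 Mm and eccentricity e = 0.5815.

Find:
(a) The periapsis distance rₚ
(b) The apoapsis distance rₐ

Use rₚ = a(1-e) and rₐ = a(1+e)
a = 53.21 Mm = 5.321 × 10^7 m
e = 0.5815:  1 − e = 0.4185,  1 + e = 1.5815
(a) rₚ = a(1 − e) = 5.321 × 10^7 m × 0.4185 = 2.22684 × 10^7 m ≈ 22.27 Mm
(b) rₐ = a(1 + e) = 5.321 × 10^7 m × 1.5815 = 8.41516 × 10^7 m ≈ 84.15 Mm

Final answer:
(a) rₚ = 22.27 Mm
(b) rₐ = 84.15 Mm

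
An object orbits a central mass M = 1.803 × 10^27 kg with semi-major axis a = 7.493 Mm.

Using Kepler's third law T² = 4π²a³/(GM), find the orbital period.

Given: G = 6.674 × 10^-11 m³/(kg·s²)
M = 1.803 × 10^27 kg
GM = G × M = 6.674 × 10^-11 × 1.803 × 10^27 = 1.20332 × 10^17 m³/s²
a = 7.493 Mm = 7.493 × 10^6 m
a³ = 4.20695 × 10^20 m³
T = 2π √(a³/GM) = 2π √((4.20695 × 10^20) / (1.20332 × 10^17)) = 2π × 59.1279 s
T = 371.512 s ≈ 6.192 minutes

Final answer: 6.192 minutes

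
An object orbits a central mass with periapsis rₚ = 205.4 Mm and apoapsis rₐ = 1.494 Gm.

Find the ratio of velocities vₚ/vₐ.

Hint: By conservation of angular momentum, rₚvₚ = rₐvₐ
rₚ = 205.4 Mm = 2.054 × 10^8 m
rₐ = 1.494 Gm = 1.494 × 10^9 m
rₚvₚ = rₐvₐ  ⇒  vₚ/vₐ = rₐ/rₚ
vₚ/vₐ = (1.494 × 10^9) / (2.054 × 10^8) = 7.27361

Final answer: vₚ/vₐ = 7.274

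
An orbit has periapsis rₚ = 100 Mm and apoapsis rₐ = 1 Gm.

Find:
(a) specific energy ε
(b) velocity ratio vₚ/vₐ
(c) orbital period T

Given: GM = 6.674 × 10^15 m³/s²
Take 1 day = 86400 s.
rₚ = 100 Mm = 1 × 10^8 m
rₐ = 1 Gm = 1 × 10^9 m
GM = 6.674 × 10^15 m³/s²
a = (rₚ + rₐ)/2 = 5.5 × 10^8 m
e = (rₐ − rₚ)/(rₐ + rₚ) = (9 × 10^8) / (1.1 × 10^9) = 0.818182
(a) 2a = 1.1 × 10^9 m;  ε = −GM/(2a) = -6.06727 × 10^6 J/kg ≈ -6.067 MJ/kg
(b) vₚ/vₐ = rₐ/rₚ (angular momentum) = (1 × 10^9) / (1 × 10^8) = 10 ≈ 10
(c) a³ = 1.66375 × 10^26 m³;  T = 2π √(a³/GM) = 2π × 157889 s = 992044 s ≈ 11.48 days

Final answer:
(a) specific energy ε = -6.067 MJ/kg
(b) velocity ratio vₚ/vₐ = 10
(c) orbital period T = 11.48 days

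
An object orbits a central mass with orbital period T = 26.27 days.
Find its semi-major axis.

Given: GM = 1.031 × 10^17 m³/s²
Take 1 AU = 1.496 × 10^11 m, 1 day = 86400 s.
T = 26.27 days = 2.26973 × 10^6 s
GM = 1.031 × 10^17 m³/s²
Kepler's third law: a³ = GM T² / (4π²)
T² = 5.15167 × 10^12 s²
a³ = (1.031 × 10^17) × (5.15167 × 10^12) / (4π²) = 1.34538 × 10^28 m³
a = (a³)^(1/3) = 2.37839 × 10^9 m ≈ 0.0159 AU

Final answer: 0.0159 AU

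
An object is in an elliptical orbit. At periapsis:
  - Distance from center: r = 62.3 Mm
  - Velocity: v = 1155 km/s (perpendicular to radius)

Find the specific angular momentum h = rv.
r = 62.3 Mm = 6.23 × 10^7 m
v = 1155 km/s = 1.155 × 10^6 m/s
h = rv = 6.23 × 10^7 × 1.155 × 10^6 = 7.19565 × 10^13 m²/s ≈ 7.196 × 10^13 m²/s

Final answer: h = 7.196 × 10^13 m²/s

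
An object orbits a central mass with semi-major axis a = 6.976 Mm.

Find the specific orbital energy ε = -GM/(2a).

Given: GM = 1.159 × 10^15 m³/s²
a = 6.976 Mm = 6.976 × 10^6 m
GM = 1.159 × 10^15 m³/s²
2a = 1.3952 × 10^7 m
ε = −GM/(2a) = -8.30705 × 10^7 J/kg ≈ -83.07 MJ/kg

Final answer: -83.07 MJ/kg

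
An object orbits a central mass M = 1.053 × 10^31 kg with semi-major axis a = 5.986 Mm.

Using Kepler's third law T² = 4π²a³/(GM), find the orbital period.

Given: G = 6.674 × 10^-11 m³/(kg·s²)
M = 1.053 × 10^31 kg
GM = G × M = 6.674 × 10^-11 × 1.053 × 10^31 = 7.02772 × 10^20 m³/s²
a = 5.986 Mm = 5.986 × 10^6 m
a³ = 2.14492 × 10^20 m³
T = 2π √(a³/GM) = 2π √((2.14492 × 10^20) / (7.02772 × 10^20)) = 2π × 0.552456 s
T = 3.47118 s ≈ 3.471 seconds

Final answer: 3.471 seconds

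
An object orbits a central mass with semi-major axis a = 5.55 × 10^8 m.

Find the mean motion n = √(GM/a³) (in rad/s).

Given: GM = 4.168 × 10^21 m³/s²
a = 5.55 × 10^8 m
GM = 4.168 × 10^21 m³/s²
a³ = 1.70954 × 10^26 m³
GM/a³ = (4.168 × 10^21) / (1.70954 × 10^26) = 2.43808 × 10^-5 s⁻²
n = √(GM/a³) = 0.0049377 rad/s ≈ 0.004938 rad/s

Final answer: n = 0.004938 rad/s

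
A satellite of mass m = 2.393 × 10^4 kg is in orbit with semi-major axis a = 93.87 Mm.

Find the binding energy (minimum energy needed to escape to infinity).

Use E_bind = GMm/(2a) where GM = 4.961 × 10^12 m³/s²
a = 93.87 Mm = 9.387 × 10^7 m
GM = 4.961 × 10^12 m³/s²
m = 2.393 × 10^4 kg
GMm = 4.961 × 10^12 × 23930 = 1.18717 × 10^17 m³·kg/s²
2a = 1.8774 × 10^8 m
E_bind = GMm/(2a) = 6.32346 × 10^8 J ≈ 632.3 MJ

Final answer: 632.3 MJ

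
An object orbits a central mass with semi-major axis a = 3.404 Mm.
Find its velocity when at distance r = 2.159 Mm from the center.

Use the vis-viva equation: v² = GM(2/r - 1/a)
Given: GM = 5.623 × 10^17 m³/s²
a = 3.404 Mm = 3.404 × 10^6 m
r = 2.159 Mm = 2.159 × 10^6 m
GM = 5.623 × 10^17 m³/s²
2/r − 1/a = 9.26355 × 10^-7 − 2.93772 × 10^-7 = 6.32583 × 10^-7 m⁻¹
v² = GM (2/r − 1/a) = 3.55701 × 10^11 m²/s²
v = 596407 m/s ≈ 596.4 km/s

Final answer: 596.4 km/s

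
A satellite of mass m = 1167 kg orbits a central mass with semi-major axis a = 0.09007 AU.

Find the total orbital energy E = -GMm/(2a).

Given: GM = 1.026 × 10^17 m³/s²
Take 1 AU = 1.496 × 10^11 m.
a = 0.09007 AU = 1.34745 × 10^10 m
GM = 1.026 × 10^17 m³/s²
2a = 2.69489 × 10^10 m
GMm = 1.026 × 10^17 × 1167 = 1.19734 × 10^20 m³·kg/s²
E = −GMm/(2a) = -4.443 × 10^9 J ≈ -4.443 GJ

Final answer: -4.443 GJ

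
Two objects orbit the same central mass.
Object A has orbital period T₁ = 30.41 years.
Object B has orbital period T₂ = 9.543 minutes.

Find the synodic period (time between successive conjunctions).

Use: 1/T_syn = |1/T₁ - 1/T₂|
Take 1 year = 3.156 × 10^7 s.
T₁ = 30.41 years = 9.5974 × 10^8 s
T₂ = 9.543 minutes = 572.58 s
1/T₁ = 1.04195 × 10^-9 s⁻¹
1/T₂ = 0.00174648 s⁻¹
|1/T₁ − 1/T₂| = 0.00174648 s⁻¹
T_syn = 1 / |1/T₁ − 1/T₂| = 572.58 s ≈ 9.543 minutes

Final answer: T_syn = 9.543 minutes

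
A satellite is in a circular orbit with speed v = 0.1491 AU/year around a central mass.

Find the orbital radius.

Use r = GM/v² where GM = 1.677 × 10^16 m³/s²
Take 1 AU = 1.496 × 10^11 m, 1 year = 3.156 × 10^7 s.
v = 0.1491 AU/year = 706.76 m/s
GM = 1.677 × 10^16 m³/s²
v² = 499510 m²/s²
r = GM/v² = (1.677 × 10^16) / 499510 = 3.35729 × 10^10 m ≈ 0.2244 AU

Final answer: 0.2244 AU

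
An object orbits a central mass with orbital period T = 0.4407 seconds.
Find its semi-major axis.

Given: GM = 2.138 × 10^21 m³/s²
T = 0.4407 seconds
GM = 2.138 × 10^21 m³/s²
Kepler's third law: a³ = GM T² / (4π²)
T² = 0.194216 s²
a³ = (2.138 × 10^21) × 0.194216 / (4π²) = 1.0518 × 10^19 m³
a = (a³)^(1/3) = 2.19101 × 10^6 m ≈ 2.191 Mm

Final answer: 2.191 Mm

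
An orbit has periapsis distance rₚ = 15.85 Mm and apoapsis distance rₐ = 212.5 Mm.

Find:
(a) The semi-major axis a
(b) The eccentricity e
rₚ = 15.85 Mm = 1.585 × 10^7 m
rₐ = 212.5 Mm = 2.125 × 10^8 m
(a) a = (rₚ + rₐ)/2 = 1.14175 × 10^8 m ≈ 114.2 Mm
(b) e = (rₐ − rₚ)/(rₐ + rₚ) = (1.9665 × 10^8) / (2.2835 × 10^8) = 0.861178

Final answer:
(a) a = 114.2 Mm
(b) e = 0.8612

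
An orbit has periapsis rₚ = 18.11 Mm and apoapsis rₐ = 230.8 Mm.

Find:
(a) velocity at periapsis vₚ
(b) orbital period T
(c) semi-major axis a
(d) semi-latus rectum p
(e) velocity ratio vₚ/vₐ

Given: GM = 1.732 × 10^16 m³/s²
rₚ = 18.11 Mm = 1.811 × 10^7 m
rₐ = 230.8 Mm = 2.308 × 10^8 m
GM = 1.732 × 10^16 m³/s²
a = (rₚ + rₐ)/2 = 1.24455 × 10^8 m
e = (rₐ − rₚ)/(rₐ + rₚ) = (2.1269 × 10^8) / (2.4891 × 10^8) = 0.854486
(a) vₚ² = GM (2/rₚ − 1/a) = 1.732 × 10^16 × (1.10436 × 10^-7 − 8.03503 × 10^-9) = 1.77359 × 10^9 m²/s²;  vₚ = 42114 m/s ≈ 42.11 km/s
(b) a³ = 1.92769 × 10^24 m³;  T = 2π √(a³/GM) = 2π × 10549.8 s = 66286.4 s ≈ 18.41 hours
(c) a = 1.24455 × 10^8 m ≈ 124.5 Mm
(d) 1 − e² = 0.269854;  p = a(1 − e²) = 1.24455 × 10^8 × 0.269854 = 3.35847 × 10^7 m ≈ 33.58 Mm
(e) vₚ/vₐ = rₐ/rₚ (angular momentum) = (2.308 × 10^8) / (1.811 × 10^7) = 12.7443 ≈ 12.74

Final answer:
(a) velocity at periapsis vₚ = 42.11 km/s
(b) orbital period T = 18.41 hours
(c) semi-major axis a = 124.5 Mm
(d) semi-latus rectum p = 33.58 Mm
(e) velocity ratio vₚ/vₐ = 12.74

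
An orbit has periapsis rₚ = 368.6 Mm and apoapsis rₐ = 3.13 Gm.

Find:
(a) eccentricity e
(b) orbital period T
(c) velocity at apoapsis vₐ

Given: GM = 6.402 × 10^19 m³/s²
rₚ = 368.6 Mm = 3.686 × 10^8 m
rₐ = 3.13 Gm = 3.13 × 10^9 m
GM = 6.402 × 10^19 m³/s²
a = (rₚ + rₐ)/2 = 1.7493 × 10^9 m
e = (rₐ − rₚ)/(rₐ + rₚ) = (2.7614 × 10^9) / (3.4986 × 10^9) = 0.789287
(a) e = 0.789287 ≈ 0.7893
(b) a³ = 5.35295 × 10^27 m³;  T = 2π √(a³/GM) = 2π × 9144.05 s = 57453.8 s ≈ 15.96 hours
(c) vₐ² = GM (2/rₐ − 1/a) = 6.402 × 10^19 × (6.38978 × 10^-10 − 5.71657 × 10^-10) = 4.30985 × 10^9 m²/s²;  vₐ = 65649.5 m/s ≈ 65.65 km/s

Final answer:
(a) eccentricity e = 0.7893
(b) orbital period T = 15.96 hours
(c) velocity at apoapsis vₐ = 65.65 km/s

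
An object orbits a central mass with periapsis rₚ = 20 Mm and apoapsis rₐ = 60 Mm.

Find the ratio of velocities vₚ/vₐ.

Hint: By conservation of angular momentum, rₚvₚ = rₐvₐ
rₚ = 20 Mm = 2 × 10^7 m
rₐ = 60 Mm = 6 × 10^7 m
rₚvₚ = rₐvₐ  ⇒  vₚ/vₐ = rₐ/rₚ
vₚ/vₐ = (6 × 10^7) / (2 × 10^7) = 3

Final answer: vₚ/vₐ = 3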